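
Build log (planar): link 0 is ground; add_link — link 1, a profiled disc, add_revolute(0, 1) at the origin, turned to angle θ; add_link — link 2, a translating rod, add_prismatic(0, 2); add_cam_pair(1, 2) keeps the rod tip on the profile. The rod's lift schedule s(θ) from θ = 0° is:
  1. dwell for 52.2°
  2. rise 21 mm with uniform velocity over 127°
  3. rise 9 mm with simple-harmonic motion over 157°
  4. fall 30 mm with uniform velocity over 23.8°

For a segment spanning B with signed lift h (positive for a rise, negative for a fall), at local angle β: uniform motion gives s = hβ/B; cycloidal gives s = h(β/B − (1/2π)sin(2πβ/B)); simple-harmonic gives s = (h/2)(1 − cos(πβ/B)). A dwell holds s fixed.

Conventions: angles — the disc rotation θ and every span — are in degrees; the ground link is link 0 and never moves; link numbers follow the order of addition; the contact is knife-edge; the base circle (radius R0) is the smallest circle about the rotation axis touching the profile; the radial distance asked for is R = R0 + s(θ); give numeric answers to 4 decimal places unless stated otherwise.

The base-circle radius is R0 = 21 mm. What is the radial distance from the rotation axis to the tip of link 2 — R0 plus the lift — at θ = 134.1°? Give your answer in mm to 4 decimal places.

seg 1 [0°–52.2°] dwell: s stays 0.0000
seg 2 [52.2°–179.2°] uniform, h=21: θ=134.1° here. β=81.9, B=127. 21·81.9/127 = 13.5425 → s = 13.5425
R = R0 + s = 21 + 13.5425 = 34.5425

34.5425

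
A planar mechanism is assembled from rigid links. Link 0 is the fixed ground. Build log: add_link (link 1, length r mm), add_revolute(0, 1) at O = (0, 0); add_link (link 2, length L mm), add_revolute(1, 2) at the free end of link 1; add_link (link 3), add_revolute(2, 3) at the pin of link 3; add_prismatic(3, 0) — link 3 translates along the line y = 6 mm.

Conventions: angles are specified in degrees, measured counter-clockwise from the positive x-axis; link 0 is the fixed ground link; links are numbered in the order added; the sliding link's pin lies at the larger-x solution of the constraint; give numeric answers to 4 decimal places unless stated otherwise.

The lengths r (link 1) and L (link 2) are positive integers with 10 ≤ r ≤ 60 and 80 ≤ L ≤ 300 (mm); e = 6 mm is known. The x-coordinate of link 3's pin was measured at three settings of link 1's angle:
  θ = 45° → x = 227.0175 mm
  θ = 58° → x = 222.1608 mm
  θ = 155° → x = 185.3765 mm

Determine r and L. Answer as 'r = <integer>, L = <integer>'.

constraint per measurement: (x − r cos θ)² + (r sin θ − e)² = L²
subtracting the θ₁ and θ₂ equations cancels the r² and L² terms:
r = (x₁² − x₂²) / (2[(x₁cos θ₁ + e sin θ₁) − (x₂cos θ₂ + e sin θ₂)]) = 25.9998 → r = 26
L² = (x₁ − r cos θ₁)² + (r sin θ₁ − e)² = 43680.9961 → L = 209.0000 → L = 209
check at θ₃=155°: x = 185.3765 (printed 185.3765) ✓

r = 26, L = 209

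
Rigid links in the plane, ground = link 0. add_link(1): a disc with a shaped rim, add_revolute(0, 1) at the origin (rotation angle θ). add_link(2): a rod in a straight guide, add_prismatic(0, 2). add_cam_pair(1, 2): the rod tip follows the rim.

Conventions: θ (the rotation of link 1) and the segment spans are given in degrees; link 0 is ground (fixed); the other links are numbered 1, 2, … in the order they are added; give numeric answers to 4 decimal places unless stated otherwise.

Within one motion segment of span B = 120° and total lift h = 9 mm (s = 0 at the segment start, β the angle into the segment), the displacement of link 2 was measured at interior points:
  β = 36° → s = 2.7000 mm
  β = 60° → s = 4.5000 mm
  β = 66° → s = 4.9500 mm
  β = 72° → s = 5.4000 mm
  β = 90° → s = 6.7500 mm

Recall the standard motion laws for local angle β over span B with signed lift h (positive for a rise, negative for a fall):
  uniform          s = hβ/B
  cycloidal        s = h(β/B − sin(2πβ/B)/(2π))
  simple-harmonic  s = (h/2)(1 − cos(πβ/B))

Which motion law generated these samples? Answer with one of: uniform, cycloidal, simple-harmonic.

candidates at β/B = r: uniform s = h·r (linear in β); cycloidal s = h·(r − sin(2πr)/(2π)); simple-harmonic s = (h/2)(1 − cos(πr))
β=36°: printed 2.7000 | uniform 2.7000, cycloidal 1.3377, simple-harmonic 1.8550
β=60°: printed 4.5000 | uniform 4.5000, cycloidal 4.5000, simple-harmonic 4.5000
β=66°: printed 4.9500 | uniform 4.9500, cycloidal 5.3926, simple-harmonic 5.2040
β=72°: printed 5.4000 | uniform 5.4000, cycloidal 6.2419, simple-harmonic 5.8906
β=90°: printed 6.7500 | uniform 6.7500, cycloidal 8.1824, simple-harmonic 7.6820
only one law matches every sample → uniform

uniform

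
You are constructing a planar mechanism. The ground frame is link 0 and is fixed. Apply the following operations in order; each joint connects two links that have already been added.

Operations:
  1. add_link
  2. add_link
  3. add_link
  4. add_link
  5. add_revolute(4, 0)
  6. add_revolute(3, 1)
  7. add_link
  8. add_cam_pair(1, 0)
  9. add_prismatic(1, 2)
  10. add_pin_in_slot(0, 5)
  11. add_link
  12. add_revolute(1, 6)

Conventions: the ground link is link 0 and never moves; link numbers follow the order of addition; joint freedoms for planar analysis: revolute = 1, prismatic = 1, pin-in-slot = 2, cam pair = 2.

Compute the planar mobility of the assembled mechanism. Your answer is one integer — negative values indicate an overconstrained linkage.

(L,J1,J2)=(1,0,0); link0 fixed
link1: (2,0,0)
link2: (3,0,0)
link3: (4,0,0)
link4: (5,0,0)
R 4-0 [J1]: (5,1,0)
R 3-1 [J1]: (5,2,0)
link5: (6,2,0)
C 1-0 [J2]: (6,2,1)
P 1-2 [J1]: (6,3,1)
PS 0-5 [J2]: (6,3,2)
link6: (7,3,2)
R 1-6 [J1]: (7,4,2)
Grübler: 3·6 − 2·4 − 2 = 8

M = 8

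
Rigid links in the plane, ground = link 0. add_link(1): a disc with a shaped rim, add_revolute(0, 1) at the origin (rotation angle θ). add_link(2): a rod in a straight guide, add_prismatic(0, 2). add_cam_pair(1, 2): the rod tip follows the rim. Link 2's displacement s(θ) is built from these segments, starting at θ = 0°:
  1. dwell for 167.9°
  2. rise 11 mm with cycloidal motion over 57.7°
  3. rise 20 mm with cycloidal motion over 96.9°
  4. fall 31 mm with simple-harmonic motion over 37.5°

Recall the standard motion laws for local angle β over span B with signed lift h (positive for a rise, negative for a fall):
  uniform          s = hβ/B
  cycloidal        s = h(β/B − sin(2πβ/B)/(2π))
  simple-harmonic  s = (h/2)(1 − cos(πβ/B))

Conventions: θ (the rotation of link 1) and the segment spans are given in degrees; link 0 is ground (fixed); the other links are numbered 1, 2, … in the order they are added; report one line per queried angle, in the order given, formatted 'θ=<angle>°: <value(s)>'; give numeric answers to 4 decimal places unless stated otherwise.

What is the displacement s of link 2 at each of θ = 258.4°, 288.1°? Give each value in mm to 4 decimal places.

segment 1 (0° to 167.9°, dwell): s unchanged at 0.0000
segment 2 (167.9° to 225.6°, cycloidal, h = 11) is passed completely: s = 0.0000 + (11) = 11.0000
θ = 258.4° falls in segment 3 (225.6° to 322.5°, cycloidal, h = 20): β = 258.4 − 225.6 = 32.8°, B = 96.9°; Δs = 20·(0.3385 − sin(2π·0.3385)/(2π)) = 4.0663; s = 11.0000 + 4.0663 = 15.0663
θ = 288.1° falls in segment 3 (225.6° to 322.5°, cycloidal, h = 20): β = 288.1 − 225.6 = 62.5°, B = 96.9°; Δs = 20·(0.6450 − sin(2π·0.6450)/(2π)) = 15.4150; s = 11.0000 + 15.4150 = 26.4150

θ=258.4°: 15.0663
θ=288.1°: 26.4150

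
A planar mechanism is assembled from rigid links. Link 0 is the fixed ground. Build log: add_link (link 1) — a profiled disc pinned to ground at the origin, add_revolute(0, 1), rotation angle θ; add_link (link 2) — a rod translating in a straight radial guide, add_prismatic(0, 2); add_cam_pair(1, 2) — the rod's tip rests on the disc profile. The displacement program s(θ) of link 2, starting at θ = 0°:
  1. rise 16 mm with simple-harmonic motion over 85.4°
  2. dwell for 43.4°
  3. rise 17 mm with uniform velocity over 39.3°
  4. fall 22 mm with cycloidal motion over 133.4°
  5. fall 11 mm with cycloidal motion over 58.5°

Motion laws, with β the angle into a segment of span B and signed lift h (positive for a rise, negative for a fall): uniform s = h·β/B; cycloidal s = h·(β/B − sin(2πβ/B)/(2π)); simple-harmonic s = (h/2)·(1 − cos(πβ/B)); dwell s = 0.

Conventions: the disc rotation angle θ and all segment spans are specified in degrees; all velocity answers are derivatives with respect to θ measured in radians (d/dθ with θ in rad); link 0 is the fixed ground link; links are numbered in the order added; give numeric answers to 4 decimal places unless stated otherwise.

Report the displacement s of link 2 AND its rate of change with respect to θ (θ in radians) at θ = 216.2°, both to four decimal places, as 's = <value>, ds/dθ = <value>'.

seg 1 [0°–85.4°] simple-harmonic, h=16: full span → s += 16 → s = 16.0000
seg 2 [85.4°–128.8°] dwell: s stays 16.0000
seg 3 [128.8°–168.1°] uniform, h=17: full span → s += 17 → s = 33.0000
seg 4 [168.1°–301.5°] cycloidal, h=-22: θ=216.2° here. β=48.1, B=133.4. -22·(0.3606 − sin(2π·0.3606)/(2π)) = -5.2427 → s = 27.7573
velocity in seg [168.1°–301.5°] (cycloidal), θ in radians: β = 48.1° = 0.8395 rad, B = 133.4° = 2.3283 rad; ds/dθ = (h/B)(1 − cos(2πβ/B)) = ((-22)/2.3283)(1 − cos(2π·0.3606)) = -15.498172 mm/rad

s = 27.7573, ds/dθ = -15.4982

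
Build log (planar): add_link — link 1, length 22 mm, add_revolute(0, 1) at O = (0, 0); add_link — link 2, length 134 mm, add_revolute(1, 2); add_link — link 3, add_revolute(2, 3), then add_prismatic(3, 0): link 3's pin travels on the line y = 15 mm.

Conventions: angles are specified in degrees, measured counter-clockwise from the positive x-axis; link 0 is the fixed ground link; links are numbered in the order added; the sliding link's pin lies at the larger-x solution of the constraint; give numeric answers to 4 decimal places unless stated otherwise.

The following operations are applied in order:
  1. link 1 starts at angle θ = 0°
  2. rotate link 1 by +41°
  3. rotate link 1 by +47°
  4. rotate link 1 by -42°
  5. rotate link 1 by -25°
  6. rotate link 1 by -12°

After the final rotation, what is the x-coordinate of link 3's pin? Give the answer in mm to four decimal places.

geometry: r = 22 mm, L = 134 mm, e = 15 mm; θ starts at 0°
rotate link 1 by +41°: θ ← 0° +41° = 41°
rotate link 1 by +47°: θ ← 41° +47° = 88°
rotate link 1 by -42°: θ ← 88° -42° = 46°
rotate link 1 by -25°: θ ← 46° -25° = 21°
rotate link 1 by -12°: θ ← 21° -12° = 9°
crank pin P = (r cos θ, r sin θ) = (21.729143, 3.441558)
h = r sin θ − e = 3.441558 − 15 = -11.558442
x = r cos θ + √(L² − h²) = 21.729143 + 133.500571 = 155.229714

155.2297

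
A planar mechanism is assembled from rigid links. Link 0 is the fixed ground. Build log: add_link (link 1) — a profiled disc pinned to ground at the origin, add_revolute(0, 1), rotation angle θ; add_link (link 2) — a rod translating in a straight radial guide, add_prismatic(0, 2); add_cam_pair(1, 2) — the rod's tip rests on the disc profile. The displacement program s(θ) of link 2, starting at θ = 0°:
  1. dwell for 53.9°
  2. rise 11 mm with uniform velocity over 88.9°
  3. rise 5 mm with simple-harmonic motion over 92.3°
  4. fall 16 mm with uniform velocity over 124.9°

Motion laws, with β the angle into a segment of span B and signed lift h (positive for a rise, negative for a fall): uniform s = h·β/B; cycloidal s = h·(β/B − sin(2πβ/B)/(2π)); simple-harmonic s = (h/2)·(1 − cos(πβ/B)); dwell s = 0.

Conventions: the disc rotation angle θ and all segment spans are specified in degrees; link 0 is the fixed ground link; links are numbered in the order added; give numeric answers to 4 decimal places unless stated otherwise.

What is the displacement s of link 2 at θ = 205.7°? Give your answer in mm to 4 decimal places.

seg 1 [0°–53.9°] dwell: s stays 0.0000
seg 2 [53.9°–142.8°] uniform, h=11: full span → s += 11 → s = 11.0000
seg 3 [142.8°–235.1°] simple-harmonic, h=5: θ=205.7° here. β=62.9, B=92.3. 5/2·(1 − cos(π·0.6815)) = 3.8493 → s = 14.8493

14.8493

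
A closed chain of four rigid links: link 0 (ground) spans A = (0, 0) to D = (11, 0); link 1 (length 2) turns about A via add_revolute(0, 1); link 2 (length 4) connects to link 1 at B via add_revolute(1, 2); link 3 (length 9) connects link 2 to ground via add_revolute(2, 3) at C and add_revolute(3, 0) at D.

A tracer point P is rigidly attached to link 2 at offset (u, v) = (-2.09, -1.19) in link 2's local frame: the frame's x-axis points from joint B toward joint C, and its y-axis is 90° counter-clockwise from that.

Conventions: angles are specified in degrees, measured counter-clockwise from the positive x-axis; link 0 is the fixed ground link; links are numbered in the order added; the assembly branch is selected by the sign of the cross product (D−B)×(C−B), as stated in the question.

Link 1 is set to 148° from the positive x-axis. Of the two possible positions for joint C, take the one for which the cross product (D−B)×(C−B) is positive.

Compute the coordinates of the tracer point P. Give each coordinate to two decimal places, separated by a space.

A=(0,0), D=(11.00,0)
B = A + 2.00·(cos148°, sin148°) = (-1.6961, 1.0598)
|BD| = 12.7403
circle(B,4.00) ∩ circle(D,9.00): a=3.8192, h=1.1891
  candidates: C₊=(2.2087,1.9271) cross=15.150; C₋=(2.0109,-0.4429) cross=-15.150
  branch + wants cross > 0 → take C=(2.2087,1.9271) (cross=15.150)
ex = (C−B)/|BC| = (0.9762,0.2168); ey = (-0.2168,0.9762)
P = B + -2.09·ex + -1.19·ey = (-3.4784,-0.5550)

-3.48 -0.56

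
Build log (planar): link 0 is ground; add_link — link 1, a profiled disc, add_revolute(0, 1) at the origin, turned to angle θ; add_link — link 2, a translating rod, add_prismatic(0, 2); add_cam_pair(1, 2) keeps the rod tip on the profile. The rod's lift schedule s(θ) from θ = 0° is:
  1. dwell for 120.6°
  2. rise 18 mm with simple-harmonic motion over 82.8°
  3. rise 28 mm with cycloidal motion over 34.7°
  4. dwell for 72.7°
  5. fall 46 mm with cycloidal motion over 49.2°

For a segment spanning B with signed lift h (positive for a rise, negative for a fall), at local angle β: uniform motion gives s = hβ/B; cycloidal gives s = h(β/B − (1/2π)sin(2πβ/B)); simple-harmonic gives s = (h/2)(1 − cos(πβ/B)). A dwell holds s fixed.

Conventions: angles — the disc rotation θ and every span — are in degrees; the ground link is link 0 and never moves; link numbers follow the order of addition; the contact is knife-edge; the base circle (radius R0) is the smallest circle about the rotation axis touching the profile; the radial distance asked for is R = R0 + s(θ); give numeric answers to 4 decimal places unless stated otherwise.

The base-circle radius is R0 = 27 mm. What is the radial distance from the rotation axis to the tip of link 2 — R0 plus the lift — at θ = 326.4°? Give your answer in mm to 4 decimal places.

seg 1 [0°–120.6°] dwell: s stays 0.0000
seg 2 [120.6°–203.4°] simple-harmonic, h=18: full span → s += 18 → s = 18.0000
seg 3 [203.4°–238.1°] cycloidal, h=28: full span → s += 28 → s = 46.0000
seg 4 [238.1°–310.8°] dwell: s stays 46.0000
seg 5 [310.8°–360°] cycloidal, h=-46: θ=326.4° here. β=15.6, B=49.2. -46·(0.3171 − sin(2π·0.3171)/(2π)) = -7.9048 → s = 38.0952
R = R0 + s = 27 + 38.0952 = 65.0952

65.0952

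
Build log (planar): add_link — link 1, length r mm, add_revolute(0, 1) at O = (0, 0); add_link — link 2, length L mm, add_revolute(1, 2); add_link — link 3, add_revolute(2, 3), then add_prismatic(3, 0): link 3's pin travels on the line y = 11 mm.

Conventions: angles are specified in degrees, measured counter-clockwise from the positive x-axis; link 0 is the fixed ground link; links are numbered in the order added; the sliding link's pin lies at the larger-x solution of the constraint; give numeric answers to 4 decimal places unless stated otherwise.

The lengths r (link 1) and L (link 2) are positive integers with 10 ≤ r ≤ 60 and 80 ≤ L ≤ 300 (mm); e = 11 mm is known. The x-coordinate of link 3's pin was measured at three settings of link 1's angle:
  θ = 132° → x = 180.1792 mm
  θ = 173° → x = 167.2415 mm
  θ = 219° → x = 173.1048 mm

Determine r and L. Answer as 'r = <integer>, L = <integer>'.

constraint per measurement: (x − r cos θ)² + (r sin θ − e)² = L²
subtracting the θ₁ and θ₂ equations cancels the r² and L² terms:
r = (x₁² − x₂²) / (2[(x₁cos θ₁ + e sin θ₁) − (x₂cos θ₂ + e sin θ₂)]) = 42.9999 → r = 43
L² = (x₁ − r cos θ₁)² + (r sin θ₁ − e)² = 44099.9830 → L = 210.0000 → L = 210
check at θ₃=219°: x = 173.1048 (printed 173.1048) ✓

r = 43, L = 210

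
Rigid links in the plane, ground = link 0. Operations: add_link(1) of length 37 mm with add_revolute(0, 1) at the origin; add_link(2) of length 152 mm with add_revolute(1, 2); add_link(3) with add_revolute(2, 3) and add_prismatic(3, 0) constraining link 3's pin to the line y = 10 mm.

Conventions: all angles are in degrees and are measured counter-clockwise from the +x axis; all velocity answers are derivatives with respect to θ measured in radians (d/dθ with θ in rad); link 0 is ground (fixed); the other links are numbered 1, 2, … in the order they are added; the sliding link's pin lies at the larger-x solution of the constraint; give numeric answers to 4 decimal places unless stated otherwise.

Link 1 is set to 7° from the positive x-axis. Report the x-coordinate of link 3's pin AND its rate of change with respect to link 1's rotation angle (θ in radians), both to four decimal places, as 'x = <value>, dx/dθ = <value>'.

geometry: r = 37 mm, L = 152 mm, e = 10 mm
crank pin P = (r cos θ, r sin θ) = (36.724208, 4.509166)
h = r sin θ − e = 4.509166 − 10 = -5.490834
x = r cos θ + √(L² − h²) = 36.724208 + 151.900792 = 188.625000
dx/dθ = −r sin θ − h·r cos θ/√(L² − h²) (θ in radians; h = -5.490834) = -3.181677

x = 188.6250, dx/dθ = -3.1817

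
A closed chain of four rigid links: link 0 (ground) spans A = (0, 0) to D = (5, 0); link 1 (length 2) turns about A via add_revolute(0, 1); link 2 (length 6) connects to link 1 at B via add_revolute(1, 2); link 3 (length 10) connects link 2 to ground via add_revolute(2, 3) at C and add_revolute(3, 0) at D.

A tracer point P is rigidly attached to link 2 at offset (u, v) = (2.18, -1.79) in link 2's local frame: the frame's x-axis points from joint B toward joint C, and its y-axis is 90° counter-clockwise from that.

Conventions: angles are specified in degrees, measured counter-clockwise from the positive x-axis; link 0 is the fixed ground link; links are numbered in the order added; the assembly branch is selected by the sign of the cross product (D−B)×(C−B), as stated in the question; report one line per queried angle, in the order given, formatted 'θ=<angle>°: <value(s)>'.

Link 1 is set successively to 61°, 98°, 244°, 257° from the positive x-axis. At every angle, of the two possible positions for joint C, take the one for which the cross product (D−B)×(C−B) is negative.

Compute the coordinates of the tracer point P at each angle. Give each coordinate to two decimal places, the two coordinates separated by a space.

A=(0,0), D=(5.00,0)
θ=61°: B = A + 2.00·(cos61°, sin61°) = (0.9696, 1.7492)
θ=61°: |BD| = 4.3936
θ=61°: circle(B,6.00) ∩ circle(D,10.00): a=-5.0865, h=3.1824
θ=61°:   candidates: C₊=(-2.4294,6.6936) cross=13.982; C₋=(-4.9634,0.8551) cross=-13.982
θ=61°:   branch - wants cross < 0 → take C=(-4.9634,0.8551) (cross=-13.982)
θ=61°: ex = (C−B)/|BC| = (-0.9888,-0.1490); ey = (0.1490,-0.9888)
θ=61°: P = B + 2.18·ex + -1.79·ey = (-1.4528,3.1944)
θ=98°: B = A + 2.00·(cos98°, sin98°) = (-0.2783, 1.9805)
θ=98°: |BD| = 5.6377
θ=98°: circle(B,6.00) ∩ circle(D,10.00): a=-2.8573, h=5.2760
θ=98°:   candidates: C₊=(-1.1000,7.9240) cross=29.744; C₋=(-4.8070,-1.9554) cross=-29.744
θ=98°:   branch - wants cross < 0 → take C=(-4.8070,-1.9554) (cross=-29.744)
θ=98°: ex = (C−B)/|BC| = (-0.7548,-0.6560); ey = (0.6560,-0.7548)
θ=98°: P = B + 2.18·ex + -1.79·ey = (-3.0980,1.9015)
θ=244°: B = A + 2.00·(cos244°, sin244°) = (-0.8767, -1.7976)
θ=244°: |BD| = 6.1455
θ=244°: circle(B,6.00) ∩ circle(D,10.00): a=-2.1343, h=5.6076
θ=244°:   candidates: C₊=(-4.5579,2.9404) cross=34.461; C₋=(-1.2774,-7.7842) cross=-34.461
θ=244°:   branch - wants cross < 0 → take C=(-1.2774,-7.7842) (cross=-34.461)
θ=244°: ex = (C−B)/|BC| = (-0.0668,-0.9978); ey = (0.9978,-0.0668)
θ=244°: P = B + 2.18·ex + -1.79·ey = (-2.8083,-3.8532)
θ=257°: B = A + 2.00·(cos257°, sin257°) = (-0.4499, -1.9487)
θ=257°: |BD| = 5.7878
θ=257°: circle(B,6.00) ∩ circle(D,10.00): a=-2.6349, h=5.3905
θ=257°:   candidates: C₊=(-4.7459,2.2398) cross=31.199; C₋=(-1.1160,-7.9116) cross=-31.199
θ=257°:   branch - wants cross < 0 → take C=(-1.1160,-7.9116) (cross=-31.199)
θ=257°: ex = (C−B)/|BC| = (-0.1110,-0.9938); ey = (0.9938,-0.1110)
θ=257°: P = B + 2.18·ex + -1.79·ey = (-2.4709,-3.9165)

θ=61°: -1.45 3.19
θ=98°: -3.10 1.90
θ=244°: -2.81 -3.85
θ=257°: -2.47 -3.92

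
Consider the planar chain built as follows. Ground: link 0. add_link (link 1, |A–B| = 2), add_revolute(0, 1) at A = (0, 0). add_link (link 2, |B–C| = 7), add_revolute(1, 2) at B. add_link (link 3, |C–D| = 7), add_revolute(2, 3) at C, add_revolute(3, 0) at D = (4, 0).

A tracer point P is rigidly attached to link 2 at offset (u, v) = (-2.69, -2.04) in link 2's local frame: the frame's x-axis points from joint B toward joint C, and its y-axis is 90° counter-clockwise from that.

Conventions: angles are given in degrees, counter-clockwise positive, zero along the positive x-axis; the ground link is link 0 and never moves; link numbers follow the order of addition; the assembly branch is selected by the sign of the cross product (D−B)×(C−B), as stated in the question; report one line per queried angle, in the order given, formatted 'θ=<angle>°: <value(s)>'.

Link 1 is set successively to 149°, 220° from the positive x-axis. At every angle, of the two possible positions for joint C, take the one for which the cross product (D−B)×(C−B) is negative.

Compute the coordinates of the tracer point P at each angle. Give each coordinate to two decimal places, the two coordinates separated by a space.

A=(0,0), D=(4.00,0)
θ=149°: B = A + 2.00·(cos149°, sin149°) = (-1.7143, 1.0301)
θ=149°: |BD| = 5.8064
θ=149°: circle(B,7.00) ∩ circle(D,7.00): a=2.9032, h=6.3696
θ=149°:   candidates: C₊=(2.2728,6.7836) cross=36.984; C₋=(0.0129,-5.7535) cross=-36.984
θ=149°:   branch - wants cross < 0 → take C=(0.0129,-5.7535) (cross=-36.984)
θ=149°: ex = (C−B)/|BC| = (0.2467,-0.9691); ey = (0.9691,0.2467)
θ=149°: P = B + -2.69·ex + -2.04·ey = (-4.3550,3.1336)
θ=220°: B = A + 2.00·(cos220°, sin220°) = (-1.5321, -1.2856)
θ=220°: |BD| = 5.6795
θ=220°: circle(B,7.00) ∩ circle(D,7.00): a=2.8397, h=6.3981
θ=220°:   candidates: C₊=(-0.2143,5.5893) cross=36.338; C₋=(2.6822,-6.8748) cross=-36.338
θ=220°:   branch - wants cross < 0 → take C=(2.6822,-6.8748) (cross=-36.338)
θ=220°: ex = (C−B)/|BC| = (0.6020,-0.7985); ey = (0.7985,0.6020)
θ=220°: P = B + -2.69·ex + -2.04·ey = (-4.7804,-0.3659)

θ=149°: -4.35 3.13
θ=220°: -4.78 -0.37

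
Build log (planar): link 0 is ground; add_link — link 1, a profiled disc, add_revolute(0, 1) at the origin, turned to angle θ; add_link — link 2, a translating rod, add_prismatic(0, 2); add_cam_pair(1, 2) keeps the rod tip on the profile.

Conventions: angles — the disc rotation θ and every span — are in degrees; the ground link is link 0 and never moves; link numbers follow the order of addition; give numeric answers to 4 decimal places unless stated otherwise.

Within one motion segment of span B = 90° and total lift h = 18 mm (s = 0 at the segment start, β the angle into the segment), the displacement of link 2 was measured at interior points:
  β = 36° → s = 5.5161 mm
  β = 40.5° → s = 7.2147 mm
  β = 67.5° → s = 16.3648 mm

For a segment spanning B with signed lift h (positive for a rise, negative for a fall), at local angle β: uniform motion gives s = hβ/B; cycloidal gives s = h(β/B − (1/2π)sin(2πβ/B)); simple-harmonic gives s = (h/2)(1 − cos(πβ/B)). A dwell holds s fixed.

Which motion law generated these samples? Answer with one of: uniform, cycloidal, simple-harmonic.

candidates at β/B = r: uniform s = h·r (linear in β); cycloidal s = h·(r − sin(2πr)/(2π)); simple-harmonic s = (h/2)(1 − cos(πr))
β=36°: printed 5.5161 | uniform 7.2000, cycloidal 5.5161, simple-harmonic 6.2188
β=40.5°: printed 7.2147 | uniform 8.1000, cycloidal 7.2147, simple-harmonic 7.5921
β=67.5°: printed 16.3648 | uniform 13.5000, cycloidal 16.3648, simple-harmonic 15.3640
only one law matches every sample → cycloidal

cycloidal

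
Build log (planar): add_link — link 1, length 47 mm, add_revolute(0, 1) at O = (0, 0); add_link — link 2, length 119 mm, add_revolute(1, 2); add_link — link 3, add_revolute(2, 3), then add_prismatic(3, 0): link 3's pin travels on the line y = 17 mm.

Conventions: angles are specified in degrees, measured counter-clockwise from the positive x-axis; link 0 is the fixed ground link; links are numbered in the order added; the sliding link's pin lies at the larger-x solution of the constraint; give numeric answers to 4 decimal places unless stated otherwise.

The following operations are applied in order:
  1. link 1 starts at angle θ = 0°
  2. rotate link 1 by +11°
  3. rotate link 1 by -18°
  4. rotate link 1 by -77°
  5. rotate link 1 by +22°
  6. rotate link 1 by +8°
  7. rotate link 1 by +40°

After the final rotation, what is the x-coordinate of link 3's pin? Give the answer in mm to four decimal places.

geometry: r = 47 mm, L = 119 mm, e = 17 mm; θ starts at 0°
rotate link 1 by +11°: θ ← 0° +11° = 11°
rotate link 1 by -18°: θ ← 11° -18° = -7°
rotate link 1 by -77°: θ ← -7° -77° = -84°
rotate link 1 by +22°: θ ← -84° +22° = -62°
rotate link 1 by +8°: θ ← -62° +8° = -54°
rotate link 1 by +40°: θ ← -54° +40° = -14°
crank pin P = (r cos θ, r sin θ) = (45.603899, -11.370329)
h = r sin θ − e = -11.370329 − 17 = -28.370329
x = r cos θ + √(L² − h²) = 45.603899 + 115.568700 = 161.172599

161.1726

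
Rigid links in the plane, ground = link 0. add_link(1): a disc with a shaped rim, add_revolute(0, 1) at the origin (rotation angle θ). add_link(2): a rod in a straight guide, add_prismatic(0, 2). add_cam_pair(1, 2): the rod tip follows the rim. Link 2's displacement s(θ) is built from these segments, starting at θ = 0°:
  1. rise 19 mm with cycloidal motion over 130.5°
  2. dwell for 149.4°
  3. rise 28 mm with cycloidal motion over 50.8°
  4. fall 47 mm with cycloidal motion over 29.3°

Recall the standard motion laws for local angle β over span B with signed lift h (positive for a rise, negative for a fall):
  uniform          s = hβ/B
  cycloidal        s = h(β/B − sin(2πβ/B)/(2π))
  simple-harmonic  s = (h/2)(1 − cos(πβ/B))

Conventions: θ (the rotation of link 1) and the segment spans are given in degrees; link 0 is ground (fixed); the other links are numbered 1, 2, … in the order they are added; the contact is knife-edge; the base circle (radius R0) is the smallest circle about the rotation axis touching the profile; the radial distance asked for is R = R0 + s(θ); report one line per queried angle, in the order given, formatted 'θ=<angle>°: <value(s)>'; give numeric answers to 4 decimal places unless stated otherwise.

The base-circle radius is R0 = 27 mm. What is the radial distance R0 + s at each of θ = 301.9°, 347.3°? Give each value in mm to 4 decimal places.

segment 1 (0° to 130.5°, cycloidal, h = 19) is passed completely: s = 0.0000 + (19) = 19.0000
segment 2 (130.5° to 279.9°, dwell): s unchanged at 19.0000
θ = 301.9° falls in segment 3 (279.9° to 330.7°, cycloidal, h = 28): β = 301.9 − 279.9 = 22°, B = 50.8°; Δs = 28·(0.4331 − sin(2π·0.4331)/(2π)) = 10.3067; s = 19.0000 + 10.3067 = 29.3067
segment 3 (279.9° to 330.7°, cycloidal, h = 28) is passed completely: s = 19.0000 + (28) = 47.0000
θ = 347.3° falls in segment 4 (330.7° to 360°, cycloidal, h = -47): β = 347.3 − 330.7 = 16.6°, B = 29.3°; Δs = -47·(0.5666 − sin(2π·0.5666)/(2π)) = -29.6656; s = 47.0000 − 29.6656 = 17.3344
θ=301.9°: R = R0 + s = 27 + 29.3067 = 56.3067
θ=347.3°: R = R0 + s = 27 + 17.3344 = 44.3344

θ=301.9°: 56.3067
θ=347.3°: 44.3344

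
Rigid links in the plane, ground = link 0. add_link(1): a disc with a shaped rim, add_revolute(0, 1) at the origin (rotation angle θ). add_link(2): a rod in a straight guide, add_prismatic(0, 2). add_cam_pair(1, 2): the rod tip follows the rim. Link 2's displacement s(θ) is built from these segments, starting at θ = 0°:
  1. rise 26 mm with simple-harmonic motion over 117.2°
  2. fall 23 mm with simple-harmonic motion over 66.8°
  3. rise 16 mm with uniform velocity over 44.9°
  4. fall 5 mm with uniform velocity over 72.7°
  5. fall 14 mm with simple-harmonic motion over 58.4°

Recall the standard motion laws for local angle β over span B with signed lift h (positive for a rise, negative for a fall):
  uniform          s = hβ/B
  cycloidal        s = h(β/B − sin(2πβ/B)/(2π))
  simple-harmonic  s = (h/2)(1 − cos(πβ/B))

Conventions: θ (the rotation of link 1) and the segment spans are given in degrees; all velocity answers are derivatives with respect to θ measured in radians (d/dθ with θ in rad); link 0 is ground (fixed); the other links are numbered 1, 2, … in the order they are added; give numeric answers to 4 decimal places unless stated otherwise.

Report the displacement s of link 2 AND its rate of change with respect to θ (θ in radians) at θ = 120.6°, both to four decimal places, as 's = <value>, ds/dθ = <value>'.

segment 1 (0° to 117.2°, simple-harmonic, h = 26) is passed completely: s = 0.0000 + (26) = 26.0000
θ = 120.6° falls in segment 2 (117.2° to 184°, simple-harmonic, h = -23): β = 120.6 − 117.2 = 3.4°, B = 66.8°; Δs = -23/2·(1 − cos(π·0.0509)) = -0.1467; s = 26.0000 − 0.1467 = 25.8533
velocity in seg [117.2°–184°] (simple-harmonic), θ in radians: β = 3.4° = 0.0593 rad, B = 66.8° = 1.1659 rad; ds/dθ = (πh/(2B)) sin(πβ/B) = (π·(-23)/(2·1.1659)) sin(π·0.0509) = -4.933941 mm/rad

s = 25.8533, ds/dθ = -4.9339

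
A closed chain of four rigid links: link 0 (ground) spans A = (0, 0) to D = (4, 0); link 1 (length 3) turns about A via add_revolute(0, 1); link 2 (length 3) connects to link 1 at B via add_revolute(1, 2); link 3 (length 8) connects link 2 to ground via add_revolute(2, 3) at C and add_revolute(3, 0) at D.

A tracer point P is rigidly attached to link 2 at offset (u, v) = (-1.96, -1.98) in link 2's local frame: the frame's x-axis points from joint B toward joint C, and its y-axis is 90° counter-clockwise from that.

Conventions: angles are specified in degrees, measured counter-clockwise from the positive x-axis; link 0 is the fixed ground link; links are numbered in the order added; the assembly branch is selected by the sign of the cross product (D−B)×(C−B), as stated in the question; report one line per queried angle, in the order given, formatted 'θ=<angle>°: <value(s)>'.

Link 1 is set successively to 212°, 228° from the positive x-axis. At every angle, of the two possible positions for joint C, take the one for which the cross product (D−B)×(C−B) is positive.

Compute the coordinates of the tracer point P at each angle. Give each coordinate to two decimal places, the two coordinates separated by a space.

A=(0,0), D=(4.00,0)
θ=212°: B = A + 3.00·(cos212°, sin212°) = (-2.5441, -1.5898)
θ=212°: |BD| = 6.7345
θ=212°: circle(B,3.00) ∩ circle(D,8.00): a=-0.7162, h=2.9132
θ=212°:   candidates: C₊=(-3.9278,1.0721) cross=19.619; C₋=(-2.5524,-4.5897) cross=-19.619
θ=212°:   branch + wants cross > 0 → take C=(-3.9278,1.0721) (cross=19.619)
θ=212°: ex = (C−B)/|BC| = (-0.4612,0.8873); ey = (-0.8873,-0.4612)
θ=212°: P = B + -1.96·ex + -1.98·ey = (0.1167,-2.4156)
θ=228°: B = A + 3.00·(cos228°, sin228°) = (-2.0074, -2.2294)
θ=228°: |BD| = 6.4077
θ=228°: circle(B,3.00) ∩ circle(D,8.00): a=-1.0878, h=2.7958
θ=228°:   candidates: C₊=(-4.0000,0.0132) cross=17.915; C₋=(-2.0545,-5.2291) cross=-17.915
θ=228°:   branch + wants cross > 0 → take C=(-4.0000,0.0132) (cross=17.915)
θ=228°: ex = (C−B)/|BC| = (-0.6642,0.7476); ey = (-0.7476,-0.6642)
θ=228°: P = B + -1.96·ex + -1.98·ey = (0.7746,-2.3795)

θ=212°: 0.12 -2.42
θ=228°: 0.77 -2.38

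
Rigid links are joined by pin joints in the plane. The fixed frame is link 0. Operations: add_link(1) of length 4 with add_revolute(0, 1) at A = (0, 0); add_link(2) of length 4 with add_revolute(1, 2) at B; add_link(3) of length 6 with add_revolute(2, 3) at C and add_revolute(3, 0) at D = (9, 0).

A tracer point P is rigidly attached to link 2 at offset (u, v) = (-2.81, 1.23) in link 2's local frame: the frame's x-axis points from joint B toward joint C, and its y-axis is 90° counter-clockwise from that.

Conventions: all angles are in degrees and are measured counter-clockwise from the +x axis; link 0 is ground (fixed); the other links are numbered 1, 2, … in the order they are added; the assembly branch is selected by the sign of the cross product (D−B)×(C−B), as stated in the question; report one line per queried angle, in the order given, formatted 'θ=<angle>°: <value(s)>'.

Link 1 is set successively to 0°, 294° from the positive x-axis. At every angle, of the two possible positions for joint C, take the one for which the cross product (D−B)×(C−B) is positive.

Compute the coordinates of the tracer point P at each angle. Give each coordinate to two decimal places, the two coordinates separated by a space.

A=(0,0), D=(9.00,0)
θ=0°: B = A + 4.00·(cos0°, sin0°) = (4.0000, 0.0000)
θ=0°: |BD| = 5.0000
θ=0°: circle(B,4.00) ∩ circle(D,6.00): a=0.5000, h=3.9686
θ=0°:   candidates: C₊=(4.5000,3.9686) cross=19.843; C₋=(4.5000,-3.9686) cross=-19.843
θ=0°:   branch + wants cross > 0 → take C=(4.5000,3.9686) (cross=19.843)
θ=0°: ex = (C−B)/|BC| = (0.1250,0.9922); ey = (-0.9922,0.1250)
θ=0°: P = B + -2.81·ex + 1.23·ey = (2.4284,-2.6342)
θ=294°: B = A + 4.00·(cos294°, sin294°) = (1.6269, -3.6542)
θ=294°: |BD| = 8.2289
θ=294°: circle(B,4.00) ∩ circle(D,6.00): a=2.8992, h=2.7558
θ=294°:   candidates: C₊=(3.0009,0.1025) cross=22.677; C₋=(5.4484,-4.8359) cross=-22.677
θ=294°:   branch + wants cross > 0 → take C=(3.0009,0.1025) (cross=22.677)
θ=294°: ex = (C−B)/|BC| = (0.3435,0.9392); ey = (-0.9392,0.3435)
θ=294°: P = B + -2.81·ex + 1.23·ey = (-0.4934,-5.8707)

θ=0°: 2.43 -2.63
θ=294°: -0.49 -5.87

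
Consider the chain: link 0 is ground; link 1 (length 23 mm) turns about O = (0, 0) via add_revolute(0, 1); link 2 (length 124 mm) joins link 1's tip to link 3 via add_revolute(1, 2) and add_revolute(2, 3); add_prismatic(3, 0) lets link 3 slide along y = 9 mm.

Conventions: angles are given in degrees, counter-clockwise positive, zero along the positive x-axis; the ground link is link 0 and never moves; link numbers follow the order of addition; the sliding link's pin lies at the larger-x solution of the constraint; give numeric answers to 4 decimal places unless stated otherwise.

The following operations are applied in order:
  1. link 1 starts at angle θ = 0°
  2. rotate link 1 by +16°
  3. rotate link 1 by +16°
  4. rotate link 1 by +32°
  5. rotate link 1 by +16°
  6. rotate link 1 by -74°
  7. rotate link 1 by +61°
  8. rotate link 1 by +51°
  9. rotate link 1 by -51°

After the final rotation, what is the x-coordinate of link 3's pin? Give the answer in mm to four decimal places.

geometry: r = 23 mm, L = 124 mm, e = 9 mm; θ starts at 0°
rotate link 1 by +16°: θ ← 0° +16° = 16°
rotate link 1 by +16°: θ ← 16° +16° = 32°
rotate link 1 by +32°: θ ← 32° +32° = 64°
rotate link 1 by +16°: θ ← 64° +16° = 80°
rotate link 1 by -74°: θ ← 80° -74° = 6°
rotate link 1 by +61°: θ ← 6° +61° = 67°
rotate link 1 by +51°: θ ← 67° +51° = 118°
rotate link 1 by -51°: θ ← 118° -51° = 67°
crank pin P = (r cos θ, r sin θ) = (8.986816, 21.171612)
h = r sin θ − e = 21.171612 − 9 = 12.171612
x = r cos θ + √(L² − h²) = 8.986816 + 123.401183 = 132.387999

132.3880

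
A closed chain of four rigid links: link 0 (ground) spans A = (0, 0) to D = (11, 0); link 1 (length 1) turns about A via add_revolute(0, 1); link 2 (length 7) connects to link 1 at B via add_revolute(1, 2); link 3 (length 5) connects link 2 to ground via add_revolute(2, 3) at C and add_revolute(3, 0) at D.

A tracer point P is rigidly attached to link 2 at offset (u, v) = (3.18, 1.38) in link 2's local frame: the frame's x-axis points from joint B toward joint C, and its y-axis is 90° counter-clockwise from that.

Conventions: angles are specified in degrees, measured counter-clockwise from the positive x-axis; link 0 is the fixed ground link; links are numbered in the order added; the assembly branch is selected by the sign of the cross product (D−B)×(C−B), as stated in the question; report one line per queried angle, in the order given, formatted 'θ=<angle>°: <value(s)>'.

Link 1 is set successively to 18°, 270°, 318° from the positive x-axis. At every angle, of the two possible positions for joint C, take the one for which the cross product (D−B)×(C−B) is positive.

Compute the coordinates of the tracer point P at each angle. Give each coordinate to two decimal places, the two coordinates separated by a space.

A=(0,0), D=(11.00,0)
θ=18°: B = A + 1.00·(cos18°, sin18°) = (0.9511, 0.3090)
θ=18°: |BD| = 10.0537
θ=18°: circle(B,7.00) ∩ circle(D,5.00): a=6.2204, h=3.2103
θ=18°:   candidates: C₊=(7.2672,3.3266) cross=32.276; C₋=(7.0699,-3.0910) cross=-32.276
θ=18°:   branch + wants cross > 0 → take C=(7.2672,3.3266) (cross=32.276)
θ=18°: ex = (C−B)/|BC| = (0.9023,0.4311); ey = (-0.4311,0.9023)
θ=18°: P = B + 3.18·ex + 1.38·ey = (3.2255,2.9251)
θ=270°: B = A + 1.00·(cos270°, sin270°) = (-0.0000, -1.0000)
θ=270°: |BD| = 11.0454
θ=270°: circle(B,7.00) ∩ circle(D,5.00): a=6.6091, h=2.3064
θ=270°:   candidates: C₊=(6.3732,1.8953) cross=25.475; C₋=(6.7908,-2.6986) cross=-25.475
θ=270°:   branch + wants cross > 0 → take C=(6.3732,1.8953) (cross=25.475)
θ=270°: ex = (C−B)/|BC| = (0.9105,0.4136); ey = (-0.4136,0.9105)
θ=270°: P = B + 3.18·ex + 1.38·ey = (2.3244,1.5717)
θ=318°: B = A + 1.00·(cos318°, sin318°) = (0.7431, -0.6691)
θ=318°: |BD| = 10.2787
θ=318°: circle(B,7.00) ∩ circle(D,5.00): a=6.3068, h=3.0372
θ=318°:   candidates: C₊=(6.8388,2.7721) cross=31.218; C₋=(7.2343,-3.2893) cross=-31.218
θ=318°:   branch + wants cross > 0 → take C=(6.8388,2.7721) (cross=31.218)
θ=318°: ex = (C−B)/|BC| = (0.8708,0.4916); ey = (-0.4916,0.8708)
θ=318°: P = B + 3.18·ex + 1.38·ey = (2.8339,2.0959)

θ=18°: 3.23 2.93
θ=270°: 2.32 1.57
θ=318°: 2.83 2.10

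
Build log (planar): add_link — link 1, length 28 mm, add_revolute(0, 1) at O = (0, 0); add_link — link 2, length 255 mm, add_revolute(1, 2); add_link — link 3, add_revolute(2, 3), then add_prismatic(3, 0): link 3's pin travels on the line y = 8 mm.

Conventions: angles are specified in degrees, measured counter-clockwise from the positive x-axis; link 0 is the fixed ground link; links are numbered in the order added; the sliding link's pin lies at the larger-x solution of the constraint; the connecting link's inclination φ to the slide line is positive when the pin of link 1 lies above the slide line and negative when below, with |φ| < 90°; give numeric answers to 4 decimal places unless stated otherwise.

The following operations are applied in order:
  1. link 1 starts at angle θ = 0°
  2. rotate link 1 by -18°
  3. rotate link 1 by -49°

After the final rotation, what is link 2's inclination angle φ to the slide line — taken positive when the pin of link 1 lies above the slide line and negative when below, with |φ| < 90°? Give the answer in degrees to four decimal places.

geometry: r = 28 mm, L = 255 mm, e = 8 mm; θ starts at 0°
rotate link 1 by -18°: θ ← 0° -18° = -18°
rotate link 1 by -49°: θ ← -18° -49° = -67°
h = r sin θ − e = -25.774136 − 8 = -33.774136
sin φ = h / L = -33.774136 / 255 = -0.13244759
φ = arcsin(-0.13244759) = -7.611052°

-7.6111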